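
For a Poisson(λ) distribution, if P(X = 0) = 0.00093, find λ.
λ = 6.9803

For a Poisson(λ) distribution, the PMF at 0 is:
P(X = 0) = λ^0 e^(-λ) / 0! = e^(-λ)

Given P(X = 0) = 0.00093:
e^(-λ) = 0.00093
-λ = ln(0.00093)
λ = -ln(0.00093) = 6.9803

Verification: e^(-6.9803) = 0.00093 ✓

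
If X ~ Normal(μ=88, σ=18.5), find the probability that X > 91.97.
0.415042

We have X ~ Normal(μ=88, σ=18.5).

P(X > 91.97) = 1 - P(X ≤ 91.97)
                = 1 - F(91.97)
                = 1 - 0.584958
                = 0.415042

So there's approximately a 41.5% chance that X exceeds 91.97.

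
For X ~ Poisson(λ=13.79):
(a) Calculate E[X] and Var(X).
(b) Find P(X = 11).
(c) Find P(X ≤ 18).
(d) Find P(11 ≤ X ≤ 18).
(a) E[X] = 13.7900, Var(X) = 13.7900
(b) P(X = 11) = 0.088131
(c) P(X ≤ 18) = 0.893936
(d) P(11 ≤ X ≤ 18) = 0.703915

We have X ~ Poisson(λ=13.79).

(a) Moments:
E[X] = 13.7900
Var(X) = 13.7900
σ = √Var(X) = 3.7135

(b) Point probability using PMF:
P(X = 11) = 0.088131

(c) Cumulative probability using CDF:
P(X ≤ 18) = F(18) = 0.893936

(d) Range probability:
P(11 ≤ X ≤ 18) = P(X ≤ 18) - P(X ≤ 10)
                   = F(18) - F(10)
                   = 0.893936 - 0.190021
                   = 0.703915

This means approximately 70.4% of outcomes fall in the interval [11, 18].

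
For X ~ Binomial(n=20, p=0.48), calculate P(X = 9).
0.170771

We have X ~ Binomial(n=20, p=0.48).

For a Binomial distribution, the PMF gives us the probability of each outcome.

Using the PMF formula:
P(X = 9) = 0.170771

Rounded to 4 decimal places: 0.1708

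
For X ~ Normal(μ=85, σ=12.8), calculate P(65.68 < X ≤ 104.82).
0.873640

We have X ~ Normal(μ=85, σ=12.8).

To find P(65.68 < X ≤ 104.82), we use:
P(65.68 < X ≤ 104.82) = P(X ≤ 104.82) - P(X ≤ 65.68)
                 = F(104.82) - F(65.68)
                 = 0.939242 - 0.065601
                 = 0.873640

So there's approximately a 87.4% chance that X falls in this range.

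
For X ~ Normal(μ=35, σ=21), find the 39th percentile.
29.1343

We have X ~ Normal(μ=35, σ=21).

We want to find x such that P(X ≤ x) = 0.39.

This is the 39th percentile, which means 39% of values fall below this point.

Using the inverse CDF (quantile function):
x = F⁻¹(0.39) = 29.1343

Verification: P(X ≤ 29.1343) = 0.39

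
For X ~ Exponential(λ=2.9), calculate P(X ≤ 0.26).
0.529519

We have X ~ Exponential(λ=2.9).

The CDF gives us P(X ≤ k).

Using the CDF:
P(X ≤ 0.26) = 0.529519

This means there's approximately a 53.0% chance that X is at most 0.26.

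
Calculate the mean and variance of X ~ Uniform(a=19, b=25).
E[X] = 22.0000, Var(X) = 3.0000

We have X ~ Uniform(a=19, b=25).

For a Uniform distribution with a=19, b=25:

Expected value:
E[X] = 22.0000

Variance:
Var(X) = 3.0000

Standard deviation:
σ = √Var(X) = 1.7321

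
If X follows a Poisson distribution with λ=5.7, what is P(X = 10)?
0.033382

We have X ~ Poisson(λ=5.7).

For a Poisson distribution, the PMF gives us the probability of each outcome.

Using the PMF formula:
P(X = 10) = 0.033382

Rounded to 4 decimal places: 0.0334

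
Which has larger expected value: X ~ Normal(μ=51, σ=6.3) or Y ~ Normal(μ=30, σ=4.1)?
X has larger mean (51.0000 > 30.0000)

Compute the expected value for each distribution:

X ~ Normal(μ=51, σ=6.3):
E[X] = 51.0000

Y ~ Normal(μ=30, σ=4.1):
E[Y] = 30.0000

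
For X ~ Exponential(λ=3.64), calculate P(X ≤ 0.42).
0.783204

We have X ~ Exponential(λ=3.64).

The CDF gives us P(X ≤ k).

Using the CDF:
P(X ≤ 0.42) = 0.783204

This means there's approximately a 78.3% chance that X is at most 0.42.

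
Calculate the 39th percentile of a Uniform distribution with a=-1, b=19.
6.8000

We have X ~ Uniform(a=-1, b=19).

We want to find x such that P(X ≤ x) = 0.39.

This is the 39th percentile, which means 39% of values fall below this point.

Using the inverse CDF (quantile function):
x = F⁻¹(0.39) = 6.8000

Verification: P(X ≤ 6.8000) = 0.39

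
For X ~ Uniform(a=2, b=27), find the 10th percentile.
4.5000

We have X ~ Uniform(a=2, b=27).

We want to find x such that P(X ≤ x) = 0.1.

This is the 10th percentile, which means 10% of values fall below this point.

Using the inverse CDF (quantile function):
x = F⁻¹(0.1) = 4.5000

Verification: P(X ≤ 4.5000) = 0.1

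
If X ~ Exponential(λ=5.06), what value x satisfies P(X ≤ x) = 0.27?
0.0622

We have X ~ Exponential(λ=5.06).

We want to find x such that P(X ≤ x) = 0.27.

This is the 27th percentile, which means 27% of values fall below this point.

Using the inverse CDF (quantile function):
x = F⁻¹(0.27) = 0.0622

Verification: P(X ≤ 0.0622) = 0.27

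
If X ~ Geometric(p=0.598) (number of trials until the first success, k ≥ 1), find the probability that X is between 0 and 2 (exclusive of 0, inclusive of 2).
0.838396

We have X ~ Geometric(p=0.598) (number of trials until the first success, k ≥ 1).

To find P(0 < X ≤ 2), we use:
P(0 < X ≤ 2) = P(X ≤ 2) - P(X ≤ 0)
                 = F(2) - F(0)
                 = 0.838396 - 0.000000
                 = 0.838396

So there's approximately a 83.8% chance that X falls in this range.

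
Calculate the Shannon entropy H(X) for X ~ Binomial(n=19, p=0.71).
2.0962 nats

We have X ~ Binomial(n=19, p=0.71).

The Shannon entropy measures the uncertainty or information content of the distribution.

For a Binomial distribution with n=19, p=0.71:
H(X) = 2.0962 nats

(In bits, this would be 3.0242 bits.)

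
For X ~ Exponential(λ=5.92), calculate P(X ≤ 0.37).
0.888128

We have X ~ Exponential(λ=5.92).

The CDF gives us P(X ≤ k).

Using the CDF:
P(X ≤ 0.37) = 0.888128

This means there's approximately a 88.8% chance that X is at most 0.37.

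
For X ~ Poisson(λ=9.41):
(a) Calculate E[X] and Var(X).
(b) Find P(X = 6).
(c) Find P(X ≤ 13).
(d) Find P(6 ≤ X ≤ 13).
(a) E[X] = 9.4100, Var(X) = 9.4100
(b) P(X = 6) = 0.078976
(c) P(X ≤ 13) = 0.903597
(d) P(6 ≤ X ≤ 13) = 0.810631

We have X ~ Poisson(λ=9.41).

(a) Moments:
E[X] = 9.4100
Var(X) = 9.4100
σ = √Var(X) = 3.0676

(b) Point probability using PMF:
P(X = 6) = 0.078976

(c) Cumulative probability using CDF:
P(X ≤ 13) = F(13) = 0.903597

(d) Range probability:
P(6 ≤ X ≤ 13) = P(X ≤ 13) - P(X ≤ 5)
                   = F(13) - F(5)
                   = 0.903597 - 0.092966
                   = 0.810631

This means approximately 81.1% of outcomes fall in the interval [6, 13].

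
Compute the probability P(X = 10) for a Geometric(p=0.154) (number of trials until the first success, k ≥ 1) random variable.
0.034186

We have X ~ Geometric(p=0.154) (number of trials until the first success, k ≥ 1).

For a Geometric distribution, the PMF gives us the probability of each outcome.

Using the PMF formula:
P(X = 10) = 0.034186

Rounded to 4 decimal places: 0.0342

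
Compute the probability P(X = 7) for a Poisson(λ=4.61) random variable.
0.087373

We have X ~ Poisson(λ=4.61).

For a Poisson distribution, the PMF gives us the probability of each outcome.

Using the PMF formula:
P(X = 7) = 0.087373

Rounded to 4 decimal places: 0.0874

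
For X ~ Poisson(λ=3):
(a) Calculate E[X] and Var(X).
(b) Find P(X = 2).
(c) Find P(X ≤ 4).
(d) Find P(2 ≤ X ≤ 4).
(a) E[X] = 3.0000, Var(X) = 3.0000
(b) P(X = 2) = 0.224042
(c) P(X ≤ 4) = 0.815263
(d) P(2 ≤ X ≤ 4) = 0.616115

We have X ~ Poisson(λ=3).

(a) Moments:
E[X] = 3.0000
Var(X) = 3.0000
σ = √Var(X) = 1.7321

(b) Point probability using PMF:
P(X = 2) = 0.224042

(c) Cumulative probability using CDF:
P(X ≤ 4) = F(4) = 0.815263

(d) Range probability:
P(2 ≤ X ≤ 4) = P(X ≤ 4) - P(X ≤ 1)
                   = F(4) - F(1)
                   = 0.815263 - 0.199148
                   = 0.616115

This means approximately 61.6% of outcomes fall in the interval [2, 4].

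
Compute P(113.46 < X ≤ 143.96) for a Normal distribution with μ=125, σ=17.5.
0.605881

We have X ~ Normal(μ=125, σ=17.5).

To find P(113.46 < X ≤ 143.96), we use:
P(113.46 < X ≤ 143.96) = P(X ≤ 143.96) - P(X ≤ 113.46)
                 = F(143.96) - F(113.46)
                 = 0.860691 - 0.254810
                 = 0.605881

So there's approximately a 60.6% chance that X falls in this range.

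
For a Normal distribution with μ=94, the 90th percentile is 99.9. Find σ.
σ = 4.6038

For X ~ Normal(μ, σ), the p-th percentile satisfies x = μ + z_p × σ,
where z_p = Φ⁻¹(p) is the standard normal quantile.

Step 1: z_{0.9} = Φ⁻¹(0.9) = 1.2816

Step 2: Solve for σ:
99.9 = 94 + 1.2816 × σ
σ = (99.9 - 94) / 1.2816
σ = 5.90 / 1.2816
σ = 4.6038

Verification: μ + z × σ = 94 + 1.2816 × 4.6038 = 99.90 ✓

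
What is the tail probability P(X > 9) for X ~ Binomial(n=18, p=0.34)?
0.049425

We have X ~ Binomial(n=18, p=0.34).

P(X > 9) = 1 - P(X ≤ 9)
                = 1 - F(9)
                = 1 - 0.950575
                = 0.049425

So there's approximately a 4.9% chance that X exceeds 9.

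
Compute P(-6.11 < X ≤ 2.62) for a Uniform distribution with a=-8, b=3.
0.793636

We have X ~ Uniform(a=-8, b=3).

To find P(-6.11 < X ≤ 2.62), we use:
P(-6.11 < X ≤ 2.62) = P(X ≤ 2.62) - P(X ≤ -6.11)
                 = F(2.62) - F(-6.11)
                 = 0.965455 - 0.171818
                 = 0.793636

So there's approximately a 79.4% chance that X falls in this range.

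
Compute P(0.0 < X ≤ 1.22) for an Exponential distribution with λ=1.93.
0.905069

We have X ~ Exponential(λ=1.93).

To find P(0.0 < X ≤ 1.22), we use:
P(0.0 < X ≤ 1.22) = P(X ≤ 1.22) - P(X ≤ 0.0)
                 = F(1.22) - F(0.0)
                 = 0.905069 - 0.000000
                 = 0.905069

So there's approximately a 90.5% chance that X falls in this range.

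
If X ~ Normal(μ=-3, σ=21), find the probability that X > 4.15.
0.366749

We have X ~ Normal(μ=-3, σ=21).

P(X > 4.15) = 1 - P(X ≤ 4.15)
                = 1 - F(4.15)
                = 1 - 0.633251
                = 0.366749

So there's approximately a 36.7% chance that X exceeds 4.15.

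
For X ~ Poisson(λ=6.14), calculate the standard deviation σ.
2.4779

We have X ~ Poisson(λ=6.14).

For a Poisson distribution with λ=6.14:
σ = √Var(X) = 2.4779

The standard deviation is the square root of the variance.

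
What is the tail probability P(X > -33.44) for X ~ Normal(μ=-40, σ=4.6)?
0.076922

We have X ~ Normal(μ=-40, σ=4.6).

P(X > -33.44) = 1 - P(X ≤ -33.44)
                = 1 - F(-33.44)
                = 1 - 0.923078
                = 0.076922

So there's approximately a 7.7% chance that X exceeds -33.44.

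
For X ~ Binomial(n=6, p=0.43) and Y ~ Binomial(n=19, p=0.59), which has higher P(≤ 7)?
X has higher probability (P(X ≤ 7) = 1.0000 > P(Y ≤ 7) = 0.0429)

Compute P(≤ 7) for each distribution:

X ~ Binomial(n=6, p=0.43):
P(X ≤ 7) = 1.0000

Y ~ Binomial(n=19, p=0.59):
P(Y ≤ 7) = 0.0429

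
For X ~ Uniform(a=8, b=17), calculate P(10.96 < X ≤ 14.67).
0.412222

We have X ~ Uniform(a=8, b=17).

To find P(10.96 < X ≤ 14.67), we use:
P(10.96 < X ≤ 14.67) = P(X ≤ 14.67) - P(X ≤ 10.96)
                 = F(14.67) - F(10.96)
                 = 0.741111 - 0.328889
                 = 0.412222

So there's approximately a 41.2% chance that X falls in this range.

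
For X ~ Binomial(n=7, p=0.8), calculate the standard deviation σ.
1.0583

We have X ~ Binomial(n=7, p=0.8).

For a Binomial distribution with n=7, p=0.8:
σ = √Var(X) = 1.0583

The standard deviation is the square root of the variance.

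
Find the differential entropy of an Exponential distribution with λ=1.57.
0.5489 nats

We have X ~ Exponential(λ=1.57).

The differential entropy measures the uncertainty or information content of the distribution.

For an Exponential distribution with λ=1.57:
h(X) = 0.5489 nats

(In bits, this would be 0.7919 bits.)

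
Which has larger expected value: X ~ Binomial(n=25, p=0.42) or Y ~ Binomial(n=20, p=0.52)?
X has larger mean (10.5000 > 10.4000)

Compute the expected value for each distribution:

X ~ Binomial(n=25, p=0.42):
E[X] = 10.5000

Y ~ Binomial(n=20, p=0.52):
E[Y] = 10.4000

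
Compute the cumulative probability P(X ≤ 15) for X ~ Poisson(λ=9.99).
0.951606

We have X ~ Poisson(λ=9.99).

The CDF gives us P(X ≤ k).

Using the CDF:
P(X ≤ 15) = 0.951606

This means there's approximately a 95.2% chance that X is at most 15.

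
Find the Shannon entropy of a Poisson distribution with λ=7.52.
2.4157 nats

We have X ~ Poisson(λ=7.52).

The Shannon entropy measures the uncertainty or information content of the distribution.

For a Poisson distribution with λ=7.52:
H(X) = 2.4157 nats

(In bits, this would be 3.4851 bits.)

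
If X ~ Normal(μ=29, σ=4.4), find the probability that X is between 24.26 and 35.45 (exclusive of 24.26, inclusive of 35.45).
0.787984

We have X ~ Normal(μ=29, σ=4.4).

To find P(24.26 < X ≤ 35.45), we use:
P(24.26 < X ≤ 35.45) = P(X ≤ 35.45) - P(X ≤ 24.26)
                 = F(35.45) - F(24.26)
                 = 0.928663 - 0.140679
                 = 0.787984

So there's approximately a 78.8% chance that X falls in this range.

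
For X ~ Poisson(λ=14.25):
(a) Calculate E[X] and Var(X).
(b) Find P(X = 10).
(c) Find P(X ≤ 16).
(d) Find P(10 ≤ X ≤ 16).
(a) E[X] = 14.2500, Var(X) = 14.2500
(b) P(X = 10) = 0.061615
(c) P(X ≤ 16) = 0.733906
(d) P(10 ≤ X ≤ 16) = 0.635824

We have X ~ Poisson(λ=14.25).

(a) Moments:
E[X] = 14.2500
Var(X) = 14.2500
σ = √Var(X) = 3.7749

(b) Point probability using PMF:
P(X = 10) = 0.061615

(c) Cumulative probability using CDF:
P(X ≤ 16) = F(16) = 0.733906

(d) Range probability:
P(10 ≤ X ≤ 16) = P(X ≤ 16) - P(X ≤ 9)
                   = F(16) - F(9)
                   = 0.733906 - 0.098082
                   = 0.635824

This means approximately 63.6% of outcomes fall in the interval [10, 16].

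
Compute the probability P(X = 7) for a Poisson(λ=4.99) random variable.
0.104026

We have X ~ Poisson(λ=4.99).

For a Poisson distribution, the PMF gives us the probability of each outcome.

Using the PMF formula:
P(X = 7) = 0.104026

Rounded to 4 decimal places: 0.1040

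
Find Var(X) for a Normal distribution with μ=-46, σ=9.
81.0000

We have X ~ Normal(μ=-46, σ=9).

For a Normal distribution with μ=-46, σ=9:
Var(X) = 81.0000

The variance measures the spread of the distribution around the mean.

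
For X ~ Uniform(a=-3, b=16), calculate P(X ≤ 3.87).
0.361579

We have X ~ Uniform(a=-3, b=16).

The CDF gives us P(X ≤ k).

Using the CDF:
P(X ≤ 3.87) = 0.361579

This means there's approximately a 36.2% chance that X is at most 3.87.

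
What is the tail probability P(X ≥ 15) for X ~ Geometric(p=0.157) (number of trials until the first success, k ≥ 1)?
0.091535

We have X ~ Geometric(p=0.157) (number of trials until the first success, k ≥ 1).

For discrete distributions, P(X ≥ 15) = 1 - P(X ≤ 14).

P(X ≤ 14) = 0.908465
P(X ≥ 15) = 1 - 0.908465 = 0.091535

So there's approximately a 9.2% chance that X is at least 15.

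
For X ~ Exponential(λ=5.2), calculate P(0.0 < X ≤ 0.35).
0.837974

We have X ~ Exponential(λ=5.2).

To find P(0.0 < X ≤ 0.35), we use:
P(0.0 < X ≤ 0.35) = P(X ≤ 0.35) - P(X ≤ 0.0)
                 = F(0.35) - F(0.0)
                 = 0.837974 - 0.000000
                 = 0.837974

So there's approximately a 83.8% chance that X falls in this range.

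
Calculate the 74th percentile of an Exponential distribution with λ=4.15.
0.3246

We have X ~ Exponential(λ=4.15).

We want to find x such that P(X ≤ x) = 0.74.

This is the 74th percentile, which means 74% of values fall below this point.

Using the inverse CDF (quantile function):
x = F⁻¹(0.74) = 0.3246

Verification: P(X ≤ 0.3246) = 0.74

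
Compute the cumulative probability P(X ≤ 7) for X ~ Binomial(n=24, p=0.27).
0.689917

We have X ~ Binomial(n=24, p=0.27).

The CDF gives us P(X ≤ k).

Using the CDF:
P(X ≤ 7) = 0.689917

This means there's approximately a 69.0% chance that X is at most 7.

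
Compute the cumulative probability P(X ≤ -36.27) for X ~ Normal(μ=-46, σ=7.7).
0.896820

We have X ~ Normal(μ=-46, σ=7.7).

The CDF gives us P(X ≤ k).

Using the CDF:
P(X ≤ -36.27) = 0.896820

This means there's approximately a 89.7% chance that X is at most -36.27.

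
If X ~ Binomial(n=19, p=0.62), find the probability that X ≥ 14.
0.210489

We have X ~ Binomial(n=19, p=0.62).

For discrete distributions, P(X ≥ 14) = 1 - P(X ≤ 13).

P(X ≤ 13) = 0.789511
P(X ≥ 14) = 1 - 0.789511 = 0.210489

So there's approximately a 21.0% chance that X is at least 14.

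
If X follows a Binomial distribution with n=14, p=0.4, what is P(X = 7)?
0.157408

We have X ~ Binomial(n=14, p=0.4).

For a Binomial distribution, the PMF gives us the probability of each outcome.

Using the PMF formula:
P(X = 7) = 0.157408

Rounded to 4 decimal places: 0.1574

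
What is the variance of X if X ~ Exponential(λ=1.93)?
0.2685

We have X ~ Exponential(λ=1.93).

For an Exponential distribution with λ=1.93:
Var(X) = 0.2685

The variance measures the spread of the distribution around the mean.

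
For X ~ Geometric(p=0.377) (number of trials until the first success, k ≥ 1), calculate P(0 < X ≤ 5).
0.906149

We have X ~ Geometric(p=0.377) (number of trials until the first success, k ≥ 1).

To find P(0 < X ≤ 5), we use:
P(0 < X ≤ 5) = P(X ≤ 5) - P(X ≤ 0)
                 = F(5) - F(0)
                 = 0.906149 - 0.000000
                 = 0.906149

So there's approximately a 90.6% chance that X falls in this range.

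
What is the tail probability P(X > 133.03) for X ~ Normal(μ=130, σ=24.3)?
0.450384

We have X ~ Normal(μ=130, σ=24.3).

P(X > 133.03) = 1 - P(X ≤ 133.03)
                = 1 - F(133.03)
                = 1 - 0.549616
                = 0.450384

So there's approximately a 45.0% chance that X exceeds 133.03.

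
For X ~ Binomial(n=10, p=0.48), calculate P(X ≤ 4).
0.427048

We have X ~ Binomial(n=10, p=0.48).

The CDF gives us P(X ≤ k).

Using the CDF:
P(X ≤ 4) = 0.427048

This means there's approximately a 42.7% chance that X is at most 4.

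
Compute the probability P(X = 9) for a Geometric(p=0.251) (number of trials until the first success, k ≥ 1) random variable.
0.024862

We have X ~ Geometric(p=0.251) (number of trials until the first success, k ≥ 1).

For a Geometric distribution, the PMF gives us the probability of each outcome.

Using the PMF formula:
P(X = 9) = 0.024862

Rounded to 4 decimal places: 0.0249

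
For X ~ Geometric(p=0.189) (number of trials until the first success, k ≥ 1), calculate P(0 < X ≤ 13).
0.934345

We have X ~ Geometric(p=0.189) (number of trials until the first success, k ≥ 1).

To find P(0 < X ≤ 13), we use:
P(0 < X ≤ 13) = P(X ≤ 13) - P(X ≤ 0)
                 = F(13) - F(0)
                 = 0.934345 - 0.000000
                 = 0.934345

So there's approximately a 93.4% chance that X falls in this range.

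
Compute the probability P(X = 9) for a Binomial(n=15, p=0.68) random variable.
0.167064

We have X ~ Binomial(n=15, p=0.68).

For a Binomial distribution, the PMF gives us the probability of each outcome.

Using the PMF formula:
P(X = 9) = 0.167064

Rounded to 4 decimal places: 0.1671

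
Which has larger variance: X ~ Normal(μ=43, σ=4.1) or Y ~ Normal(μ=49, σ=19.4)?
Y has larger variance (376.3600 > 16.8100)

Compute the variance for each distribution:

X ~ Normal(μ=43, σ=4.1):
Var(X) = 16.8100

Y ~ Normal(μ=49, σ=19.4):
Var(Y) = 376.3600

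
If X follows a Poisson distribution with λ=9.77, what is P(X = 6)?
0.069020

We have X ~ Poisson(λ=9.77).

For a Poisson distribution, the PMF gives us the probability of each outcome.

Using the PMF formula:
P(X = 6) = 0.069020

Rounded to 4 decimal places: 0.0690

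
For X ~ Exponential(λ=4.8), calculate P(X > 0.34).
0.195538

We have X ~ Exponential(λ=4.8).

P(X > 0.34) = 1 - P(X ≤ 0.34)
                = 1 - F(0.34)
                = 1 - 0.804462
                = 0.195538

So there's approximately a 19.6% chance that X exceeds 0.34.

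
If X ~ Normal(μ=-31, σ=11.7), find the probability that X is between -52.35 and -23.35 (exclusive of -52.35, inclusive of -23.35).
0.709378

We have X ~ Normal(μ=-31, σ=11.7).

To find P(-52.35 < X ≤ -23.35), we use:
P(-52.35 < X ≤ -23.35) = P(X ≤ -23.35) - P(X ≤ -52.35)
                 = F(-23.35) - F(-52.35)
                 = 0.743395 - 0.034017
                 = 0.709378

So there's approximately a 70.9% chance that X falls in this range.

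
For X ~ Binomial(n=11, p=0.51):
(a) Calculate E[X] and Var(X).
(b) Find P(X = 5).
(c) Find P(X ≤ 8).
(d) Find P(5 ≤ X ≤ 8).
(a) E[X] = 5.6100, Var(X) = 2.7489
(b) P(X = 5) = 0.220632
(c) P(X ≤ 8) = 0.962153
(d) P(5 ≤ X ≤ 8) = 0.709837

We have X ~ Binomial(n=11, p=0.51).

(a) Moments:
E[X] = 5.6100
Var(X) = 2.7489
σ = √Var(X) = 1.6580

(b) Point probability using PMF:
P(X = 5) = 0.220632

(c) Cumulative probability using CDF:
P(X ≤ 8) = F(8) = 0.962153

(d) Range probability:
P(5 ≤ X ≤ 8) = P(X ≤ 8) - P(X ≤ 4)
                   = F(8) - F(4)
                   = 0.962153 - 0.252315
                   = 0.709837

This means approximately 71.0% of outcomes fall in the interval [5, 8].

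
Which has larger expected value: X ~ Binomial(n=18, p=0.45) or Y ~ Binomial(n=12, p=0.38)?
X has larger mean (8.1000 > 4.5600)

Compute the expected value for each distribution:

X ~ Binomial(n=18, p=0.45):
E[X] = 8.1000

Y ~ Binomial(n=12, p=0.38):
E[Y] = 4.5600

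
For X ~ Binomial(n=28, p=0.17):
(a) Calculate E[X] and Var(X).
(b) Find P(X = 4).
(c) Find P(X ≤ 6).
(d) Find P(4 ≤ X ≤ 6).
(a) E[X] = 4.7600, Var(X) = 3.9508
(b) P(X = 4) = 0.195386
(c) P(X ≤ 6) = 0.813429
(d) P(4 ≤ X ≤ 6) = 0.538295

We have X ~ Binomial(n=28, p=0.17).

(a) Moments:
E[X] = 4.7600
Var(X) = 3.9508
σ = √Var(X) = 1.9877

(b) Point probability using PMF:
P(X = 4) = 0.195386

(c) Cumulative probability using CDF:
P(X ≤ 6) = F(6) = 0.813429

(d) Range probability:
P(4 ≤ X ≤ 6) = P(X ≤ 6) - P(X ≤ 3)
                   = F(6) - F(3)
                   = 0.813429 - 0.275135
                   = 0.538295

This means approximately 53.8% of outcomes fall in the interval [4, 6].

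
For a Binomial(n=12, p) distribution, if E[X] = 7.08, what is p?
p = 0.59

For a Binomial(n, p) distribution:
E[X] = n × p

Given n = 12 and E[X] = 7.08:
7.08 = 12 × p
p = 7.08 / 12 = 0.59

Verification: Binomial(12, 0.59) has E[X] = 7.08 ✓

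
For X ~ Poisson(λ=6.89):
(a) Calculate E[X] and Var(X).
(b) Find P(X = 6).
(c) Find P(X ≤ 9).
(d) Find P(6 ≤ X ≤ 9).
(a) E[X] = 6.8900, Var(X) = 6.8900
(b) P(X = 6) = 0.151249
(c) P(X ≤ 9) = 0.841473
(d) P(6 ≤ X ≤ 9) = 0.526496

We have X ~ Poisson(λ=6.89).

(a) Moments:
E[X] = 6.8900
Var(X) = 6.8900
σ = √Var(X) = 2.6249

(b) Point probability using PMF:
P(X = 6) = 0.151249

(c) Cumulative probability using CDF:
P(X ≤ 9) = F(9) = 0.841473

(d) Range probability:
P(6 ≤ X ≤ 9) = P(X ≤ 9) - P(X ≤ 5)
                   = F(9) - F(5)
                   = 0.841473 - 0.314977
                   = 0.526496

This means approximately 52.6% of outcomes fall in the interval [6, 9].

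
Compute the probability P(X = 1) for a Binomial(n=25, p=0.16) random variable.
0.060920

We have X ~ Binomial(n=25, p=0.16).

For a Binomial distribution, the PMF gives us the probability of each outcome.

Using the PMF formula:
P(X = 1) = 0.060920

Rounded to 4 decimal places: 0.0609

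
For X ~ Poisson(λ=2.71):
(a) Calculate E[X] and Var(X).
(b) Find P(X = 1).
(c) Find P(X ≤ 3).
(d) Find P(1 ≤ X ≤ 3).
(a) E[X] = 2.7100, Var(X) = 2.7100
(b) P(X = 1) = 0.180315
(c) P(X ≤ 3) = 0.711886
(d) P(1 ≤ X ≤ 3) = 0.645349

We have X ~ Poisson(λ=2.71).

(a) Moments:
E[X] = 2.7100
Var(X) = 2.7100
σ = √Var(X) = 1.6462

(b) Point probability using PMF:
P(X = 1) = 0.180315

(c) Cumulative probability using CDF:
P(X ≤ 3) = F(3) = 0.711886

(d) Range probability:
P(1 ≤ X ≤ 3) = P(X ≤ 3) - P(X ≤ 0)
                   = F(3) - F(0)
                   = 0.711886 - 0.066537
                   = 0.645349

This means approximately 64.5% of outcomes fall in the interval [1, 3].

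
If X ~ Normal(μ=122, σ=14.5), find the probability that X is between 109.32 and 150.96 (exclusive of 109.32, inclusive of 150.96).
0.786173

We have X ~ Normal(μ=122, σ=14.5).

To find P(109.32 < X ≤ 150.96), we use:
P(109.32 < X ≤ 150.96) = P(X ≤ 150.96) - P(X ≤ 109.32)
                 = F(150.96) - F(109.32)
                 = 0.977101 - 0.190928
                 = 0.786173

So there's approximately a 78.6% chance that X falls in this range.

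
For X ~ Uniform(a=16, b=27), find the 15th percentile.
17.6500

We have X ~ Uniform(a=16, b=27).

We want to find x such that P(X ≤ x) = 0.15.

This is the 15th percentile, which means 15% of values fall below this point.

Using the inverse CDF (quantile function):
x = F⁻¹(0.15) = 17.6500

Verification: P(X ≤ 17.6500) = 0.15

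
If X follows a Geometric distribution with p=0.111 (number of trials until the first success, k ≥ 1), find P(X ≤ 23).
0.933206

We have X ~ Geometric(p=0.111) (number of trials until the first success, k ≥ 1).

The CDF gives us P(X ≤ k).

Using the CDF:
P(X ≤ 23) = 0.933206

This means there's approximately a 93.3% chance that X is at most 23.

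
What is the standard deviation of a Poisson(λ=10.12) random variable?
3.1812

We have X ~ Poisson(λ=10.12).

For a Poisson distribution with λ=10.12:
σ = √Var(X) = 3.1812

The standard deviation is the square root of the variance.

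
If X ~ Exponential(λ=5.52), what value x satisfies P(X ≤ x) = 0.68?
0.2064

We have X ~ Exponential(λ=5.52).

We want to find x such that P(X ≤ x) = 0.68.

This is the 68th percentile, which means 68% of values fall below this point.

Using the inverse CDF (quantile function):
x = F⁻¹(0.68) = 0.2064

Verification: P(X ≤ 0.2064) = 0.68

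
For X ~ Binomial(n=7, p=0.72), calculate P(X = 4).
0.206477

We have X ~ Binomial(n=7, p=0.72).

For a Binomial distribution, the PMF gives us the probability of each outcome.

Using the PMF formula:
P(X = 4) = 0.206477

Rounded to 4 decimal places: 0.2065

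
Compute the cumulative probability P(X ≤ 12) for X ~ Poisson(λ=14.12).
0.346751

We have X ~ Poisson(λ=14.12).

The CDF gives us P(X ≤ k).

Using the CDF:
P(X ≤ 12) = 0.346751

This means there's approximately a 34.7% chance that X is at most 12.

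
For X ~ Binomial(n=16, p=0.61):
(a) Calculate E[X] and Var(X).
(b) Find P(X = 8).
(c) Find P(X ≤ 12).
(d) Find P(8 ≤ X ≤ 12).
(a) E[X] = 9.7600, Var(X) = 3.8064
(b) P(X = 8) = 0.132049
(c) P(X ≤ 12) = 0.924060
(d) P(8 ≤ X ≤ 12) = 0.799893

We have X ~ Binomial(n=16, p=0.61).

(a) Moments:
E[X] = 9.7600
Var(X) = 3.8064
σ = √Var(X) = 1.9510

(b) Point probability using PMF:
P(X = 8) = 0.132049

(c) Cumulative probability using CDF:
P(X ≤ 12) = F(12) = 0.924060

(d) Range probability:
P(8 ≤ X ≤ 12) = P(X ≤ 12) - P(X ≤ 7)
                   = F(12) - F(7)
                   = 0.924060 - 0.124167
                   = 0.799893

This means approximately 80.0% of outcomes fall in the interval [8, 12].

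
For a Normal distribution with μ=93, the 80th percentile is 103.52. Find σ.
σ = 12.4997

For X ~ Normal(μ, σ), the p-th percentile satisfies x = μ + z_p × σ,
where z_p = Φ⁻¹(p) is the standard normal quantile.

Step 1: z_{0.8} = Φ⁻¹(0.8) = 0.8416

Step 2: Solve for σ:
103.52 = 93 + 0.8416 × σ
σ = (103.52 - 93) / 0.8416
σ = 10.52 / 0.8416
σ = 12.4997

Verification: μ + z × σ = 93 + 0.8416 × 12.4997 = 103.52 ✓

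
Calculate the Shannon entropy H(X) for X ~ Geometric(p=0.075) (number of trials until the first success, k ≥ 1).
3.5518 nats

We have X ~ Geometric(p=0.075) (number of trials until the first success, k ≥ 1).

The Shannon entropy measures the uncertainty or information content of the distribution.

For a Geometric distribution with p=0.075 (number of trials until the first success, k ≥ 1):
H(X) = 3.5518 nats

(In bits, this would be 5.1242 bits.)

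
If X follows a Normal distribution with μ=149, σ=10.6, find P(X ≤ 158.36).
0.811387

We have X ~ Normal(μ=149, σ=10.6).

The CDF gives us P(X ≤ k).

Using the CDF:
P(X ≤ 158.36) = 0.811387

This means there's approximately a 81.1% chance that X is at most 158.36.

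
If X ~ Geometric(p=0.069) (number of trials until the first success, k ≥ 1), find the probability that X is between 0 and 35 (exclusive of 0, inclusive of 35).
0.918108

We have X ~ Geometric(p=0.069) (number of trials until the first success, k ≥ 1).

To find P(0 < X ≤ 35), we use:
P(0 < X ≤ 35) = P(X ≤ 35) - P(X ≤ 0)
                 = F(35) - F(0)
                 = 0.918108 - 0.000000
                 = 0.918108

So there's approximately a 91.8% chance that X falls in this range.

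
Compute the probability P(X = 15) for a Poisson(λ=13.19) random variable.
0.090955

We have X ~ Poisson(λ=13.19).

For a Poisson distribution, the PMF gives us the probability of each outcome.

Using the PMF formula:
P(X = 15) = 0.090955

Rounded to 4 decimal places: 0.0910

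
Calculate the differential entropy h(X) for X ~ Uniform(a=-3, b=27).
3.4012 nats

We have X ~ Uniform(a=-3, b=27).

The differential entropy measures the uncertainty or information content of the distribution.

For a Uniform distribution with a=-3, b=27:
h(X) = 3.4012 nats

(In bits, this would be 4.9069 bits.)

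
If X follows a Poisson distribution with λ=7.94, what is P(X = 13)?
0.028516

We have X ~ Poisson(λ=7.94).

For a Poisson distribution, the PMF gives us the probability of each outcome.

Using the PMF formula:
P(X = 13) = 0.028516

Rounded to 4 decimal places: 0.0285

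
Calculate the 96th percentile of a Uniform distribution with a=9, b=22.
21.4800

We have X ~ Uniform(a=9, b=22).

We want to find x such that P(X ≤ x) = 0.96.

This is the 96th percentile, which means 96% of values fall below this point.

Using the inverse CDF (quantile function):
x = F⁻¹(0.96) = 21.4800

Verification: P(X ≤ 21.4800) = 0.96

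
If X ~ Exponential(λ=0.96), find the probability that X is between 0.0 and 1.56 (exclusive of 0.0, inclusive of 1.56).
0.776334

We have X ~ Exponential(λ=0.96).

To find P(0.0 < X ≤ 1.56), we use:
P(0.0 < X ≤ 1.56) = P(X ≤ 1.56) - P(X ≤ 0.0)
                 = F(1.56) - F(0.0)
                 = 0.776334 - 0.000000
                 = 0.776334

So there's approximately a 77.6% chance that X falls in this range.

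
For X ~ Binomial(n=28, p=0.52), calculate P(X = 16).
0.130057

We have X ~ Binomial(n=28, p=0.52).

For a Binomial distribution, the PMF gives us the probability of each outcome.

Using the PMF formula:
P(X = 16) = 0.130057

Rounded to 4 decimal places: 0.1301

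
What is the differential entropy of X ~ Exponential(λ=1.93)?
0.3425 nats

We have X ~ Exponential(λ=1.93).

The differential entropy measures the uncertainty or information content of the distribution.

For an Exponential distribution with λ=1.93:
h(X) = 0.3425 nats

(In bits, this would be 0.4941 bits.)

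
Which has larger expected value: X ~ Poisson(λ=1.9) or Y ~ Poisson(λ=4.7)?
Y has larger mean (4.7000 > 1.9000)

Compute the expected value for each distribution:

X ~ Poisson(λ=1.9):
E[X] = 1.9000

Y ~ Poisson(λ=4.7):
E[Y] = 4.7000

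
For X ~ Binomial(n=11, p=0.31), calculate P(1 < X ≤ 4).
0.666877

We have X ~ Binomial(n=11, p=0.31).

To find P(1 < X ≤ 4), we use:
P(1 < X ≤ 4) = P(X ≤ 4) - P(X ≤ 1)
                 = F(4) - F(1)
                 = 0.767171 - 0.100294
                 = 0.666877

So there's approximately a 66.7% chance that X falls in this range.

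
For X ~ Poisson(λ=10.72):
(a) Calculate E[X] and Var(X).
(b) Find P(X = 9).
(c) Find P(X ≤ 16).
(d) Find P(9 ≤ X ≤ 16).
(a) E[X] = 10.7200, Var(X) = 10.7200
(b) P(X = 9) = 0.113855
(c) P(X ≤ 16) = 0.953703
(d) P(9 ≤ X ≤ 16) = 0.695905

We have X ~ Poisson(λ=10.72).

(a) Moments:
E[X] = 10.7200
Var(X) = 10.7200
σ = √Var(X) = 3.2741

(b) Point probability using PMF:
P(X = 9) = 0.113855

(c) Cumulative probability using CDF:
P(X ≤ 16) = F(16) = 0.953703

(d) Range probability:
P(9 ≤ X ≤ 16) = P(X ≤ 16) - P(X ≤ 8)
                   = F(16) - F(8)
                   = 0.953703 - 0.257798
                   = 0.695905

This means approximately 69.6% of outcomes fall in the interval [9, 16].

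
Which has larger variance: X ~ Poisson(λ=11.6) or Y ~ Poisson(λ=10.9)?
X has larger variance (11.6000 > 10.9000)

Compute the variance for each distribution:

X ~ Poisson(λ=11.6):
Var(X) = 11.6000

Y ~ Poisson(λ=10.9):
Var(Y) = 10.9000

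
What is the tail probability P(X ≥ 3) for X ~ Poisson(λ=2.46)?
0.445886

We have X ~ Poisson(λ=2.46).

For discrete distributions, P(X ≥ 3) = 1 - P(X ≤ 2).

P(X ≤ 2) = 0.554114
P(X ≥ 3) = 1 - 0.554114 = 0.445886

So there's approximately a 44.6% chance that X is at least 3.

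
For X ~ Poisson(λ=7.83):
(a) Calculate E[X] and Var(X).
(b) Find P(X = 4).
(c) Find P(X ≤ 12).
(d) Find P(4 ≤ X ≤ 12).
(a) E[X] = 7.8300, Var(X) = 7.8300
(b) P(X = 4) = 0.062274
(c) P(X ≤ 12) = 0.944039
(d) P(4 ≤ X ≤ 12) = 0.896526

We have X ~ Poisson(λ=7.83).

(a) Moments:
E[X] = 7.8300
Var(X) = 7.8300
σ = √Var(X) = 2.7982

(b) Point probability using PMF:
P(X = 4) = 0.062274

(c) Cumulative probability using CDF:
P(X ≤ 12) = F(12) = 0.944039

(d) Range probability:
P(4 ≤ X ≤ 12) = P(X ≤ 12) - P(X ≤ 3)
                   = F(12) - F(3)
                   = 0.944039 - 0.047513
                   = 0.896526

This means approximately 89.7% of outcomes fall in the interval [4, 12].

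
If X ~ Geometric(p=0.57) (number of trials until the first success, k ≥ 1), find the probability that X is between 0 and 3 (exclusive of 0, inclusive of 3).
0.920493

We have X ~ Geometric(p=0.57) (number of trials until the first success, k ≥ 1).

To find P(0 < X ≤ 3), we use:
P(0 < X ≤ 3) = P(X ≤ 3) - P(X ≤ 0)
                 = F(3) - F(0)
                 = 0.920493 - 0.000000
                 = 0.920493

So there's approximately a 92.0% chance that X falls in this range.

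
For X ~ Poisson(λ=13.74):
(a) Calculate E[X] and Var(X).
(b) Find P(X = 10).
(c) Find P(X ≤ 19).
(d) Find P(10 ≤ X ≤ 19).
(a) E[X] = 13.7400, Var(X) = 13.7400
(b) P(X = 10) = 0.071269
(c) P(X ≤ 19) = 0.933627
(d) P(10 ≤ X ≤ 19) = 0.811336

We have X ~ Poisson(λ=13.74).

(a) Moments:
E[X] = 13.7400
Var(X) = 13.7400
σ = √Var(X) = 3.7068

(b) Point probability using PMF:
P(X = 10) = 0.071269

(c) Cumulative probability using CDF:
P(X ≤ 19) = F(19) = 0.933627

(d) Range probability:
P(10 ≤ X ≤ 19) = P(X ≤ 19) - P(X ≤ 9)
                   = F(19) - F(9)
                   = 0.933627 - 0.122292
                   = 0.811336

This means approximately 81.1% of outcomes fall in the interval [10, 19].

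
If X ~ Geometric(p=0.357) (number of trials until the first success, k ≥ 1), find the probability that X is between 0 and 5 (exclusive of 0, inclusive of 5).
0.890086

We have X ~ Geometric(p=0.357) (number of trials until the first success, k ≥ 1).

To find P(0 < X ≤ 5), we use:
P(0 < X ≤ 5) = P(X ≤ 5) - P(X ≤ 0)
                 = F(5) - F(0)
                 = 0.890086 - 0.000000
                 = 0.890086

So there's approximately a 89.0% chance that X falls in this range.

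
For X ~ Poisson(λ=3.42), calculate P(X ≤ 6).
0.940704

We have X ~ Poisson(λ=3.42).

The CDF gives us P(X ≤ k).

Using the CDF:
P(X ≤ 6) = 0.940704

This means there's approximately a 94.1% chance that X is at most 6.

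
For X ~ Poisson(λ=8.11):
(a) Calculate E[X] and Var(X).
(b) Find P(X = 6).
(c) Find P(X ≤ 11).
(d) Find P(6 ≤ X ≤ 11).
(a) E[X] = 8.1100, Var(X) = 8.1100
(b) P(X = 6) = 0.118758
(c) P(X ≤ 11) = 0.879972
(d) P(6 ≤ X ≤ 11) = 0.698606

We have X ~ Poisson(λ=8.11).

(a) Moments:
E[X] = 8.1100
Var(X) = 8.1100
σ = √Var(X) = 2.8478

(b) Point probability using PMF:
P(X = 6) = 0.118758

(c) Cumulative probability using CDF:
P(X ≤ 11) = F(11) = 0.879972

(d) Range probability:
P(6 ≤ X ≤ 11) = P(X ≤ 11) - P(X ≤ 5)
                   = F(11) - F(5)
                   = 0.879972 - 0.181366
                   = 0.698606

This means approximately 69.9% of outcomes fall in the interval [6, 11].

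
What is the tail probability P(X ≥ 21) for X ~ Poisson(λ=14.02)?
0.048483

We have X ~ Poisson(λ=14.02).

For discrete distributions, P(X ≥ 21) = 1 - P(X ≤ 20).

P(X ≤ 20) = 0.951517
P(X ≥ 21) = 1 - 0.951517 = 0.048483

So there's approximately a 4.8% chance that X is at least 21.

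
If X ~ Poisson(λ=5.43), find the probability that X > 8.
0.099797

We have X ~ Poisson(λ=5.43).

P(X > 8) = 1 - P(X ≤ 8)
                = 1 - F(8)
                = 1 - 0.900203
                = 0.099797

So there's approximately a 10.0% chance that X exceeds 8.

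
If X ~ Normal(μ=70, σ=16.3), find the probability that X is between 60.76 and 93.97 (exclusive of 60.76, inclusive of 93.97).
0.643893

We have X ~ Normal(μ=70, σ=16.3).

To find P(60.76 < X ≤ 93.97), we use:
P(60.76 < X ≤ 93.97) = P(X ≤ 93.97) - P(X ≤ 60.76)
                 = F(93.97) - F(60.76)
                 = 0.929294 - 0.285401
                 = 0.643893

So there's approximately a 64.4% chance that X falls in this range.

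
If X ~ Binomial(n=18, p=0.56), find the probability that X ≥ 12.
0.252429

We have X ~ Binomial(n=18, p=0.56).

For discrete distributions, P(X ≥ 12) = 1 - P(X ≤ 11).

P(X ≤ 11) = 0.747571
P(X ≥ 12) = 1 - 0.747571 = 0.252429

So there's approximately a 25.2% chance that X is at least 12.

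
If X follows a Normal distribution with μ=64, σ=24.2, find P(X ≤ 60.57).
0.443644

We have X ~ Normal(μ=64, σ=24.2).

The CDF gives us P(X ≤ k).

Using the CDF:
P(X ≤ 60.57) = 0.443644

This means there's approximately a 44.4% chance that X is at most 60.57.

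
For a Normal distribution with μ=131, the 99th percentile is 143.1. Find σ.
σ = 5.2013

For X ~ Normal(μ, σ), the p-th percentile satisfies x = μ + z_p × σ,
where z_p = Φ⁻¹(p) is the standard normal quantile.

Step 1: z_{0.99} = Φ⁻¹(0.99) = 2.3263

Step 2: Solve for σ:
143.1 = 131 + 2.3263 × σ
σ = (143.1 - 131) / 2.3263
σ = 12.10 / 2.3263
σ = 5.2013

Verification: μ + z × σ = 131 + 2.3263 × 5.2013 = 143.10 ✓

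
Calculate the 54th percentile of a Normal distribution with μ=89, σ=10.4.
90.0445

We have X ~ Normal(μ=89, σ=10.4).

We want to find x such that P(X ≤ x) = 0.54.

This is the 54th percentile, which means 54% of values fall below this point.

Using the inverse CDF (quantile function):
x = F⁻¹(0.54) = 90.0445

Verification: P(X ≤ 90.0445) = 0.54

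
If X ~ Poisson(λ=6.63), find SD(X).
2.5749

We have X ~ Poisson(λ=6.63).

For a Poisson distribution with λ=6.63:
σ = √Var(X) = 2.5749

The standard deviation is the square root of the variance.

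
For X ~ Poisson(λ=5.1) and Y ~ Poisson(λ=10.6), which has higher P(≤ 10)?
X has higher probability (P(X ≤ 10) = 0.9844 > P(Y ≤ 10) = 0.5084)

Compute P(≤ 10) for each distribution:

X ~ Poisson(λ=5.1):
P(X ≤ 10) = 0.9844

Y ~ Poisson(λ=10.6):
P(Y ≤ 10) = 0.5084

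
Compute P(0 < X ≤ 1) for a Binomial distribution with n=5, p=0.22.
0.407166

We have X ~ Binomial(n=5, p=0.22).

To find P(0 < X ≤ 1), we use:
P(0 < X ≤ 1) = P(X ≤ 1) - P(X ≤ 0)
                 = F(1) - F(0)
                 = 0.695883 - 0.288717
                 = 0.407166

So there's approximately a 40.7% chance that X falls in this range.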